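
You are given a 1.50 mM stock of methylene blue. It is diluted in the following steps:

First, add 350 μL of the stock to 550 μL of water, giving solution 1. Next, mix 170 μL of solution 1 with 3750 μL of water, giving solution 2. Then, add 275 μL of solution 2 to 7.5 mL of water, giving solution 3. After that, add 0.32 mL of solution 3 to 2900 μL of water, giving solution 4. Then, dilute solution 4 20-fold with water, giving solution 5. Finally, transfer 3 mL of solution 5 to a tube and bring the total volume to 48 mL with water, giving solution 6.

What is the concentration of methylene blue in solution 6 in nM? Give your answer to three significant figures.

0.278 nM

Step 1: 350 μL + 550 μL = 900 μL total → factor 900/350 = 2.5714
Step 2: 170 μL + 3750 μL = 3920 μL total → factor 3920/170 = 23.059
Step 3: 275 μL + 7.5 mL = 7775 μL total → factor 7775/275 = 28.273
Step 4: 0.32 mL + 2900 μL = 3.22 mL total → factor 3.22/0.32 = 10.062
Step 5: 20-fold → factor 20
Step 6: 3 mL brought to 48 mL → factor 48/3 = 16
Overall dilution factor = 2.5714 × 23.059 × 28.273 × 10.062 × 20 × 16 = 5.398 × 10^6
Final = 1.50 mM / 5.398 × 10^6 = 2.779 × 10^-7 mM = 0.278 nM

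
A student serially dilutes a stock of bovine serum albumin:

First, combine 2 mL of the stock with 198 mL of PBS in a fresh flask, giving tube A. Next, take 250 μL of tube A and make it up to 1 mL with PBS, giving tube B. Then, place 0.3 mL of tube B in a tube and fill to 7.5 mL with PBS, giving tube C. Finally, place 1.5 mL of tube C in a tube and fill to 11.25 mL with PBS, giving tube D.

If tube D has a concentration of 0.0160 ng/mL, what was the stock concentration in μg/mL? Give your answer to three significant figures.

Step 1: 2 mL + 198 mL = 200 mL total → factor 200/2 = 100
Step 2: 250 μL brought to 1 mL → factor 1000/250 = 4
Step 3: 0.3 mL brought to 7.5 mL → factor 7.5/0.3 = 25
Step 4: 1.5 mL brought to 11.25 mL → factor 11.25/1.5 = 7.5
Overall dilution factor = 100 × 4 × 25 × 7.5 = 75000
Stock = 0.0160 ng/mL × 75000 = 1200 ng/mL = 1.20 μg/mL

1.20 μg/mL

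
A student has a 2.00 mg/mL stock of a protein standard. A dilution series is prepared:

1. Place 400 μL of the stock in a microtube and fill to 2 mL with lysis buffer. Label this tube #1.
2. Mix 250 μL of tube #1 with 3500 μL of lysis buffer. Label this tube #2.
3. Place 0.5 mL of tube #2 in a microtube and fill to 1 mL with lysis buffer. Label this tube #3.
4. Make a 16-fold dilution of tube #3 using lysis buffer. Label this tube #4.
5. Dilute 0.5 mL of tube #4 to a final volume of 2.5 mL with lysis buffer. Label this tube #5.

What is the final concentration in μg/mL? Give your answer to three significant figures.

0.167 μg/mL

Step 1: 400 μL brought to 2 mL → factor 2000/400 = 5
Step 2: 250 μL + 3500 μL = 3750 μL total → factor 3750/250 = 15
Step 3: 0.5 mL brought to 1 mL → factor 1/0.5 = 2
Step 4: 16-fold → factor 16
Step 5: 0.5 mL brought to 2.5 mL → factor 2.5/0.5 = 5
Overall dilution factor = 5 × 15 × 2 × 16 × 5 = 12000
Final = 2.00 mg/mL / 12000 = 0.0001667 mg/mL = 0.167 μg/mL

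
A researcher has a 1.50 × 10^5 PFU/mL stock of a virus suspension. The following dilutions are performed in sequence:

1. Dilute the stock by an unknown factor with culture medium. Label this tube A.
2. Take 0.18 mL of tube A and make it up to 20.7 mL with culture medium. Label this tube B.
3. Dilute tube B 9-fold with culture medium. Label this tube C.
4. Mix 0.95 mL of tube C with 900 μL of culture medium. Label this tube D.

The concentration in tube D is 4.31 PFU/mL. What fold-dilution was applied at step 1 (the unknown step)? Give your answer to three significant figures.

17.3-fold

Step 1: unknown factor x
Step 2: 0.18 mL brought to 20.7 mL → factor 20.7/0.18 = 115
Step 3: 9-fold → factor 9
Step 4: 0.95 mL + 900 μL = 1.85 mL total → factor 1.85/0.95 = 1.9474
Product of known-step factors = 2015.5
Overall factor = 1.50 × 10^5 PFU/mL / (4.31 PFU/mL) = 34803
x = 34803 / 2015.5 = 17.3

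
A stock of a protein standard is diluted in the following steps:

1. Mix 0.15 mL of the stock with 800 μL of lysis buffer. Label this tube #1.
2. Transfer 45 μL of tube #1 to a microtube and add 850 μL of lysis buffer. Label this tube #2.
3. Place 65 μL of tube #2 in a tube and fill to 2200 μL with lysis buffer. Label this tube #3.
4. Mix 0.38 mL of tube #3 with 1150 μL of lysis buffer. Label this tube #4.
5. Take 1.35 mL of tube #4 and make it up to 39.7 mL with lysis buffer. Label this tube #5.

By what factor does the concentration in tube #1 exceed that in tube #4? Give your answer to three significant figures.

Step 1: 0.15 mL + 800 μL = 0.95 mL total → factor 0.95/0.15 = 6.3333
Step 2: 45 μL + 850 μL = 895 μL total → factor 895/45 = 19.889
Step 3: 65 μL brought to 2200 μL → factor 2200/65 = 33.846
Step 4: 0.38 mL + 1150 μL = 1.53 mL total → factor 1.53/0.38 = 4.0263
Dilution factor to tube #1 = 6.3333; to tube #4 = 17166
[tube #1]/[tube #4] = (factor to tube #4)/(factor to tube #1) = 17166/6.3333 = 2.71 × 10^3

2.71 × 10^3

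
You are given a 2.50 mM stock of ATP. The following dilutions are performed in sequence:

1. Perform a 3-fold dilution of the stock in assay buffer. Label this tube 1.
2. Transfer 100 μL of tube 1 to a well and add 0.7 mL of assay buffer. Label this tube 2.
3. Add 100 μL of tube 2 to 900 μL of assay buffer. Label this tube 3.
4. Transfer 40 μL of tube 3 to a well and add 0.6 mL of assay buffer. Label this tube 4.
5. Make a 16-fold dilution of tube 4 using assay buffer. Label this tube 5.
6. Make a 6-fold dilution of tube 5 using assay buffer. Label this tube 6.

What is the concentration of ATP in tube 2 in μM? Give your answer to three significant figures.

Step 1: 3-fold → factor 3
Step 2: 100 μL + 0.7 mL = 800 μL total → factor 800/100 = 8
Dilution factor through tube 2 = 3 × 8 = 24
[tube 2] = 2.50 mM / 24 = 0.1042 mM = 104 μM

104 μM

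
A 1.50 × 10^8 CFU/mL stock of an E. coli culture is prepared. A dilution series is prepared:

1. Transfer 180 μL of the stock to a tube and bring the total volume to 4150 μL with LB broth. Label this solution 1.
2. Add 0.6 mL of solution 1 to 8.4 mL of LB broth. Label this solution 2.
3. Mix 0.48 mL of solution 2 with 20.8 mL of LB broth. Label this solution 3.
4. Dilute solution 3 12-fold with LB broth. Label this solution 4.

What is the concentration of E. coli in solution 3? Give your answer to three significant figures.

9.78 × 10^3 CFU/mL

Step 1: 180 μL brought to 4150 μL → factor 4150/180 = 23.056
Step 2: 0.6 mL + 8.4 mL = 9 mL total → factor 9/0.6 = 15
Step 3: 0.48 mL + 20.8 mL = 21.28 mL total → factor 21.28/0.48 = 44.333
Dilution factor through solution 3 = 23.056 × 15 × 44.333 = 15332
[solution 3] = 1.50 × 10^8 CFU/mL / 15332 = 9.78 × 10^3 CFU/mL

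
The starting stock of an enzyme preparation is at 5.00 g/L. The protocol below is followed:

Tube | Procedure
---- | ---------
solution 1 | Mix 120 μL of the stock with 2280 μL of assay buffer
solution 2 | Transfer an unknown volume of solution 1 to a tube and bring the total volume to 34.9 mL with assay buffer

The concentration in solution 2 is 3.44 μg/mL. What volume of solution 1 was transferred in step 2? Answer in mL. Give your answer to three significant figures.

Step 1: 120 μL + 2280 μL = 2400 μL total → factor 2400/120 = 20
Step 2: v brought to 34.9 mL → factor = 34.9 mL/v
Product of known-step factors = 20
Overall factor = 5.00 g/L / (3.44 μg/mL) = 1453.5
Step-2 factor = 1453.5 / 20 = 72.674
v = 34.9 mL / 72.674 = 0.480 mL

0.480 mL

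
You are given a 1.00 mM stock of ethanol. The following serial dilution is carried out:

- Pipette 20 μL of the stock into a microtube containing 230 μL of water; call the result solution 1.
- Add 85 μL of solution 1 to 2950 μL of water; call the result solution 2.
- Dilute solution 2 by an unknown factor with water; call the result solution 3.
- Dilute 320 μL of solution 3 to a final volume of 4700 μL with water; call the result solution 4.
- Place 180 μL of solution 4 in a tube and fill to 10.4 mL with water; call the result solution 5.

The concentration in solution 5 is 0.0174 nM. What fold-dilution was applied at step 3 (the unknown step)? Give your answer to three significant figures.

152-fold

Step 1: 20 μL + 230 μL = 250 μL total → factor 250/20 = 12.5
Step 2: 85 μL + 2950 μL = 3035 μL total → factor 3035/85 = 35.706
Step 3: unknown factor x
Step 4: 320 μL brought to 4700 μL → factor 4700/320 = 14.688
Step 5: 180 μL brought to 10.4 mL → factor 10400/180 = 57.778
Product of known-step factors = 3.7876 × 10^5
Overall factor = 1.00 mM / (0.0174 nM) = 5.7471 × 10^7
x = 5.7471 × 10^7 / 3.7876 × 10^5 = 152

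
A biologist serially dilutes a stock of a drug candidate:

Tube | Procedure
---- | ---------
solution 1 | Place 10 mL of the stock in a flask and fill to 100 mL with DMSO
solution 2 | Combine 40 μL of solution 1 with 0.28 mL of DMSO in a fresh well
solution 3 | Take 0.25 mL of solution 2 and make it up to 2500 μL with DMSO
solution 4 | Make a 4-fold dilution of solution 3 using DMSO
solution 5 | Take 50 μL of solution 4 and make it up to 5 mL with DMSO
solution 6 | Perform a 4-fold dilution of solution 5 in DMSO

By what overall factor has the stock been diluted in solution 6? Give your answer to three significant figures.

Step 1: 10 mL brought to 100 mL → factor 100/10 = 10
Step 2: 40 μL + 0.28 mL = 320 μL total → factor 320/40 = 8
Step 3: 0.25 mL brought to 2500 μL → factor 2.5/0.25 = 10
Step 4: 4-fold → factor 4
Step 5: 50 μL brought to 5 mL → factor 5000/50 = 100
Step 6: 4-fold → factor 4
Overall dilution factor = 10 × 8 × 10 × 4 × 100 × 4 = 1.28 × 10^6

1.28 × 10^6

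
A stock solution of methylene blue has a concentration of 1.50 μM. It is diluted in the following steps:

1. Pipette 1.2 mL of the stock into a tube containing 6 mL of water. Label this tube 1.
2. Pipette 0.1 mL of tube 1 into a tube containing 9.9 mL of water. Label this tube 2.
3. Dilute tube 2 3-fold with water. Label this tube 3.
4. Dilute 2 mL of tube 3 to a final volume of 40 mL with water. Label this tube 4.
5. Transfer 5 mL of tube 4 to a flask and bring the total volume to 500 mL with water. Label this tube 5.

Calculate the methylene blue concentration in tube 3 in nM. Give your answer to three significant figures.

Step 1: 1.2 mL + 6 mL = 7.2 mL total → factor 7.2/1.2 = 6
Step 2: 0.1 mL + 9.9 mL = 10 mL total → factor 10/0.1 = 100
Step 3: 3-fold → factor 3
Dilution factor through tube 3 = 6 × 100 × 3 = 1800
[tube 3] = 1.50 μM / 1800 = 0.0008333 μM = 0.833 nM

0.833 nM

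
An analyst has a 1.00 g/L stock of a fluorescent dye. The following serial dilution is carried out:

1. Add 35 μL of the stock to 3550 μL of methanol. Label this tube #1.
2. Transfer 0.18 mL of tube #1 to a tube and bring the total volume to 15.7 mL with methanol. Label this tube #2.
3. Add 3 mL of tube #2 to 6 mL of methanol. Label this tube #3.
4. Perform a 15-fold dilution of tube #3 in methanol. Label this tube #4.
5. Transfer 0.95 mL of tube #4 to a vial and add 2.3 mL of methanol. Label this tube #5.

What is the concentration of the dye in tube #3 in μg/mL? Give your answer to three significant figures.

Step 1: 35 μL + 3550 μL = 3585 μL total → factor 3585/35 = 102.43
Step 2: 0.18 mL brought to 15.7 mL → factor 15.7/0.18 = 87.222
Step 3: 3 mL + 6 mL = 9 mL total → factor 9/3 = 3
Dilution factor through tube #3 = 102.43 × 87.222 × 3 = 26802
[tube #3] = 1.00 g/L / 26802 = 3.731 × 10^-5 g/L = 0.0373 μg/mL

0.0373 μg/mL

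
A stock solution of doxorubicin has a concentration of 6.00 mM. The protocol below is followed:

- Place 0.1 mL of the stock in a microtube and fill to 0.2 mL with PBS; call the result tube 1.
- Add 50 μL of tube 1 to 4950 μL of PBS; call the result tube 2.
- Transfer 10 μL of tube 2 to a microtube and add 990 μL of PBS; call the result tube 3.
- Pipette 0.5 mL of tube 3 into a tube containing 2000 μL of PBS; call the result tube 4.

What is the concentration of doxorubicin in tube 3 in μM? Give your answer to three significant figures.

Step 1: 0.1 mL brought to 0.2 mL → factor 0.2/0.1 = 2
Step 2: 50 μL + 4950 μL = 5000 μL total → factor 5000/50 = 100
Step 3: 10 μL + 990 μL = 1000 μL total → factor 1000/10 = 100
Dilution factor through tube 3 = 2 × 100 × 100 = 20000
[tube 3] = 6.00 mM / 20000 = 0.0003000 mM = 0.300 μM

0.300 μM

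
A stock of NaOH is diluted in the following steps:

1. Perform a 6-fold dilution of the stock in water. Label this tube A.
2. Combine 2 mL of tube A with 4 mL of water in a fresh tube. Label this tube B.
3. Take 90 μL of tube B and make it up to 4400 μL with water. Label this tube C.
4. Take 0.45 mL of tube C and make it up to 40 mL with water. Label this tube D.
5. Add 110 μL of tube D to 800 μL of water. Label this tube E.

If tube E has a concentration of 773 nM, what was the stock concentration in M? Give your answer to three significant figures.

0.500 M

Step 1: 6-fold → factor 6
Step 2: 2 mL + 4 mL = 6 mL total → factor 6/2 = 3
Step 3: 90 μL brought to 4400 μL → factor 4400/90 = 48.889
Step 4: 0.45 mL brought to 40 mL → factor 40/0.45 = 88.889
Step 5: 110 μL + 800 μL = 910 μL total → factor 910/110 = 8.2727
Overall dilution factor = 6 × 3 × 48.889 × 88.889 × 8.2727 = 6.4711 × 10^5
Stock = 773 nM × 6.4711 × 10^5 = 5.002 × 10^8 nM = 0.500 M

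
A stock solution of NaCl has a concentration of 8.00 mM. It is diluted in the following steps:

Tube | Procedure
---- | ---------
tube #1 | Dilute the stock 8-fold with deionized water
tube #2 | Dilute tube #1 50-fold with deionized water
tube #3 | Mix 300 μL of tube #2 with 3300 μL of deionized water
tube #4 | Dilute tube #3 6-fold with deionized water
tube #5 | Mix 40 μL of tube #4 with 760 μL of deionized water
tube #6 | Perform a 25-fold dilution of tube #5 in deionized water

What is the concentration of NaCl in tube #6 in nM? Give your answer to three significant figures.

Step 1: 8-fold → factor 8
Step 2: 50-fold → factor 50
Step 3: 300 μL + 3300 μL = 3600 μL total → factor 3600/300 = 12
Step 4: 6-fold → factor 6
Step 5: 40 μL + 760 μL = 800 μL total → factor 800/40 = 20
Step 6: 25-fold → factor 25
Overall dilution factor = 8 × 50 × 12 × 6 × 20 × 25 = 1.44 × 10^7
Final = 8.00 mM / 1.44 × 10^7 = 5.556 × 10^-7 mM = 0.556 nM

0.556 nM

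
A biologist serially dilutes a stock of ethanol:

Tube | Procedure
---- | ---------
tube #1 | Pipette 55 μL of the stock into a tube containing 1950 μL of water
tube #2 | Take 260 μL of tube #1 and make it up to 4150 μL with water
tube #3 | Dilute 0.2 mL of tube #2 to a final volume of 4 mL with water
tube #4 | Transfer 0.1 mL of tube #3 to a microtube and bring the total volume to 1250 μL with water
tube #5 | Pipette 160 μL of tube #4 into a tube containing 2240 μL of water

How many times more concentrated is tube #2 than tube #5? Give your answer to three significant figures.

3.75 × 10^3

Step 1: 55 μL + 1950 μL = 2005 μL total → factor 2005/55 = 36.455
Step 2: 260 μL brought to 4150 μL → factor 4150/260 = 15.962
Step 3: 0.2 mL brought to 4 mL → factor 4/0.2 = 20
Step 4: 0.1 mL brought to 1250 μL → factor 1.25/0.1 = 12.5
Step 5: 160 μL + 2240 μL = 2400 μL total → factor 2400/160 = 15
Dilution factor to tube #2 = 581.87; to tube #5 = 2.182 × 10^6
[tube #2]/[tube #5] = (factor to tube #5)/(factor to tube #2) = 2.182 × 10^6/581.87 = 3.75 × 10^3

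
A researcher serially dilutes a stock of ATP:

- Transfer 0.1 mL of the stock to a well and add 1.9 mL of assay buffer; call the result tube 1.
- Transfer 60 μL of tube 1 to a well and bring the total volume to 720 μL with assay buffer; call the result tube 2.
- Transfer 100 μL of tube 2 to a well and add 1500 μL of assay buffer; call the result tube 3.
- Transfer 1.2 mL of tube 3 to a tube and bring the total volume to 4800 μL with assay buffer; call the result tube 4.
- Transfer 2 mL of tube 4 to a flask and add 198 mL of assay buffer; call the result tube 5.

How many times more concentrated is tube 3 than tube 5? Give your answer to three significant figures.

400

Step 1: 0.1 mL + 1.9 mL = 2 mL total → factor 2/0.1 = 20
Step 2: 60 μL brought to 720 μL → factor 720/60 = 12
Step 3: 100 μL + 1500 μL = 1600 μL total → factor 1600/100 = 16
Step 4: 1.2 mL brought to 4800 μL → factor 4.8/1.2 = 4
Step 5: 2 mL + 198 mL = 200 mL total → factor 200/2 = 100
Dilution factor to tube 3 = 3840; to tube 5 = 1.536 × 10^6
[tube 3]/[tube 5] = (factor to tube 5)/(factor to tube 3) = 1.536 × 10^6/3840 = 400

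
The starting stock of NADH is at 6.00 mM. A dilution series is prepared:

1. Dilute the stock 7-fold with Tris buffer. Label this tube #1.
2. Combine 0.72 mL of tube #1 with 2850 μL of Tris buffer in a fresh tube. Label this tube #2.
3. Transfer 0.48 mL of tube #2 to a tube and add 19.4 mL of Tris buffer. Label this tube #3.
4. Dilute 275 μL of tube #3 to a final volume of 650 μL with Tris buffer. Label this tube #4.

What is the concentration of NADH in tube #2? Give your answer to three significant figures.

0.173 mM

Step 1: 7-fold → factor 7
Step 2: 0.72 mL + 2850 μL = 3.57 mL total → factor 3.57/0.72 = 4.9583
Dilution factor through tube #2 = 7 × 4.9583 = 34.708
[tube #2] = 6.00 mM / 34.708 = 0.173 mM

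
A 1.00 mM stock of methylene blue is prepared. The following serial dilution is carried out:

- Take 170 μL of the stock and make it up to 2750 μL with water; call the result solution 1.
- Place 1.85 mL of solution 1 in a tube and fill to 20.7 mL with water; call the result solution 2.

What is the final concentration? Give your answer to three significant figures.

Step 1: 170 μL brought to 2750 μL → factor 2750/170 = 16.176
Step 2: 1.85 mL brought to 20.7 mL → factor 20.7/1.85 = 11.189
Overall dilution factor = 16.176 × 11.189 = 181
Final = 1.00 mM / 181 = 0.00552 mM

0.00552 mM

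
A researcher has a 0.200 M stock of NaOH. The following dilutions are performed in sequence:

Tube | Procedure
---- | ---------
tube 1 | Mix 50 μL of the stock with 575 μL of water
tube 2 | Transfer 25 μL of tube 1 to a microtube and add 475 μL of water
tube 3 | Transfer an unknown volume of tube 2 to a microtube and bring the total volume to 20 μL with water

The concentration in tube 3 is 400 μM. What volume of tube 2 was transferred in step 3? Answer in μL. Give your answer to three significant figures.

Step 1: 50 μL + 575 μL = 625 μL total → factor 625/50 = 12.5
Step 2: 25 μL + 475 μL = 500 μL total → factor 500/25 = 20
Step 3: v brought to 20 μL → factor = 20 μL/v
Product of known-step factors = 250
Overall factor = 0.200 M / (400 μM) = 500
Step-3 factor = 500 / 250 = 2
v = 20 μL / 2 = 10.0 μL

10.0 μL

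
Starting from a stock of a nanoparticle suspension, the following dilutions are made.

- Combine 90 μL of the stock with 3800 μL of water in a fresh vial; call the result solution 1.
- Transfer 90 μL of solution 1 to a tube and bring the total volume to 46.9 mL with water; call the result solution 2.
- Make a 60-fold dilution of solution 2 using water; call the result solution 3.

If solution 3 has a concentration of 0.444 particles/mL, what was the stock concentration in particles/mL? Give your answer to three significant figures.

6.00 × 10^5 particles/mL

Step 1: 90 μL + 3800 μL = 3890 μL total → factor 3890/90 = 43.222
Step 2: 90 μL brought to 46.9 mL → factor 46900/90 = 521.11
Step 3: 60-fold → factor 60
Overall dilution factor = 43.222 × 521.11 × 60 = 1.3514 × 10^6
Stock = 0.444 particles/mL × 1.3514 × 10^6 = 6.00 × 10^5 particles/mL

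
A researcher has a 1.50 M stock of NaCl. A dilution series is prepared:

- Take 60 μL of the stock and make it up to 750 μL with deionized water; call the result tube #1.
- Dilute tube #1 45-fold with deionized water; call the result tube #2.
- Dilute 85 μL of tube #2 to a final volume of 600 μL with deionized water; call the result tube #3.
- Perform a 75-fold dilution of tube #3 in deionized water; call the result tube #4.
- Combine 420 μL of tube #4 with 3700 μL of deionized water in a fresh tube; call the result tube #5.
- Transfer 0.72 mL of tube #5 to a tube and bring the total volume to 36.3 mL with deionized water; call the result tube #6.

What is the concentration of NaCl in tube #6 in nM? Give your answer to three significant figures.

10.2 nM

Step 1: 60 μL brought to 750 μL → factor 750/60 = 12.5
Step 2: 45-fold → factor 45
Step 3: 85 μL brought to 600 μL → factor 600/85 = 7.0588
Step 4: 75-fold → factor 75
Step 5: 420 μL + 3700 μL = 4120 μL total → factor 4120/420 = 9.8095
Step 6: 0.72 mL brought to 36.3 mL → factor 36.3/0.72 = 50.417
Overall dilution factor = 12.5 × 45 × 7.0588 × 75 × 9.8095 × 50.417 = 1.4728 × 10^8
Final = 1.50 M / 1.4728 × 10^8 = 1.018 × 10^-8 M = 10.2 nM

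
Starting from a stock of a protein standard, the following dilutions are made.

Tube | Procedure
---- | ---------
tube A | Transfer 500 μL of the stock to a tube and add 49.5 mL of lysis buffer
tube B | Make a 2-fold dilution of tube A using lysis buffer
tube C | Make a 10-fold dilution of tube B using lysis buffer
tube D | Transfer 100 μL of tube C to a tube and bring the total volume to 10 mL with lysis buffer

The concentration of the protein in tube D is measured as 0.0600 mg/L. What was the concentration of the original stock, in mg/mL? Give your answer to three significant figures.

12.0 mg/mL

Step 1: 500 μL + 49.5 mL = 50000 μL total → factor 50000/500 = 100
Step 2: 2-fold → factor 2
Step 3: 10-fold → factor 10
Step 4: 100 μL brought to 10 mL → factor 10000/100 = 100
Overall dilution factor = 100 × 2 × 10 × 100 = 2 × 10^5
Stock = 0.0600 mg/L × 2 × 10^5 = 1.200 × 10^4 mg/L = 12.0 mg/mL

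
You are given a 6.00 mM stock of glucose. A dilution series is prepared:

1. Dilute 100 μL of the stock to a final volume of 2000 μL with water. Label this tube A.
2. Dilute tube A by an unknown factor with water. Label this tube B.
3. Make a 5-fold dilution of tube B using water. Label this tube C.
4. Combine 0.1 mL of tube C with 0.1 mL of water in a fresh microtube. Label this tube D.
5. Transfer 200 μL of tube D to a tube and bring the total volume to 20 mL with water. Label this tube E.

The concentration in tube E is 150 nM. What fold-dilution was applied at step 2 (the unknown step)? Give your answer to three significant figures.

2.00-fold

Step 1: 100 μL brought to 2000 μL → factor 2000/100 = 20
Step 2: unknown factor x
Step 3: 5-fold → factor 5
Step 4: 0.1 mL + 0.1 mL = 0.2 mL total → factor 0.2/0.1 = 2
Step 5: 200 μL brought to 20 mL → factor 20000/200 = 100
Product of known-step factors = 20000
Overall factor = 6.00 mM / (150 nM) = 40000
x = 40000 / 20000 = 2.00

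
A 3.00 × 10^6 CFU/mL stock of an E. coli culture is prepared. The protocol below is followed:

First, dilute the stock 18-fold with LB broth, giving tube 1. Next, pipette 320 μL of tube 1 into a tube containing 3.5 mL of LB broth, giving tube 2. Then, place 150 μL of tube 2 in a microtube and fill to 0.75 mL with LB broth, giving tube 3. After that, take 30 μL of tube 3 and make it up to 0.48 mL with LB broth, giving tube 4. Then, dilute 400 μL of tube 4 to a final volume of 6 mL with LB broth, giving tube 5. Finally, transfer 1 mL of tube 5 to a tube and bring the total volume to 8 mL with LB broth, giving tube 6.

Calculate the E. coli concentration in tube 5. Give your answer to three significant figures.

11.6 CFU/mL

Step 1: 18-fold → factor 18
Step 2: 320 μL + 3.5 mL = 3820 μL total → factor 3820/320 = 11.938
Step 3: 150 μL brought to 0.75 mL → factor 750/150 = 5
Step 4: 30 μL brought to 0.48 mL → factor 480/30 = 16
Step 5: 400 μL brought to 6 mL → factor 6000/400 = 15
Dilution factor through tube 5 = 18 × 11.938 × 5 × 16 × 15 = 2.5785 × 10^5
[tube 5] = 3.00 × 10^6 CFU/mL / 2.5785 × 10^5 = 11.6 CFU/mL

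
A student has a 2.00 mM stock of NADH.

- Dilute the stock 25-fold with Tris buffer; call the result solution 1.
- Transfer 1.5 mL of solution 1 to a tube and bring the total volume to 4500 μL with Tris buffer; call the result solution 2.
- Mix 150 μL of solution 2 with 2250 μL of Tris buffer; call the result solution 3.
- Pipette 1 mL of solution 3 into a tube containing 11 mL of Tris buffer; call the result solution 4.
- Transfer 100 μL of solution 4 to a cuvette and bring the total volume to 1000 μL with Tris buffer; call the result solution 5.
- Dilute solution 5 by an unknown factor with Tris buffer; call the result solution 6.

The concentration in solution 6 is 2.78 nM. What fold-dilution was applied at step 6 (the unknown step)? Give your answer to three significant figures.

5.00-fold

Step 1: 25-fold → factor 25
Step 2: 1.5 mL brought to 4500 μL → factor 4.5/1.5 = 3
Step 3: 150 μL + 2250 μL = 2400 μL total → factor 2400/150 = 16
Step 4: 1 mL + 11 mL = 12 mL total → factor 12/1 = 12
Step 5: 100 μL brought to 1000 μL → factor 1000/100 = 10
Step 6: unknown factor x
Product of known-step factors = 1.44 × 10^5
Overall factor = 2.00 mM / (2.78 nM) = 7.1942 × 10^5
x = 7.1942 × 10^5 / 1.44 × 10^5 = 5.00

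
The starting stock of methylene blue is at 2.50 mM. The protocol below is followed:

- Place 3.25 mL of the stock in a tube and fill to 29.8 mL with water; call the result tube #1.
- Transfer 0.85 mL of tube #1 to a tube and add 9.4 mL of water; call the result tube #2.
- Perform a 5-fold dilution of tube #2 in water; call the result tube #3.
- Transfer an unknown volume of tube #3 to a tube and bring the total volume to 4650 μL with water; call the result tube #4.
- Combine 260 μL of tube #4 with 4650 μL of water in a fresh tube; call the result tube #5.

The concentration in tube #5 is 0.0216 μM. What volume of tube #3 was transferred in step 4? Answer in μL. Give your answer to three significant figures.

Step 1: 3.25 mL brought to 29.8 mL → factor 29.8/3.25 = 9.1692
Step 2: 0.85 mL + 9.4 mL = 10.25 mL total → factor 10.25/0.85 = 12.059
Step 3: 5-fold → factor 5
Step 4: v brought to 4650 μL → factor = 4650 μL/v
Step 5: 260 μL + 4650 μL = 4910 μL total → factor 4910/260 = 18.885
Product of known-step factors = 10440
Overall factor = 2.50 mM / (0.0216 μM) = 1.1574 × 10^5
Step-4 factor = 1.1574 × 10^5 / 10440 = 11.086
v = 4650 μL / 11.086 = 419 μL

419 μL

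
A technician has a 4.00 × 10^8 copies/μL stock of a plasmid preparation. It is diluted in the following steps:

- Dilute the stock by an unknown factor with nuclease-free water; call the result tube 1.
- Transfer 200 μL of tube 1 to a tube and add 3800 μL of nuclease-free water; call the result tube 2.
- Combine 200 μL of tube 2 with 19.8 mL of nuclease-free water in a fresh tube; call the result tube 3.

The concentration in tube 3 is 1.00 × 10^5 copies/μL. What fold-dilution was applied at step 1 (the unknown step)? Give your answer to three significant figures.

Step 1: unknown factor x
Step 2: 200 μL + 3800 μL = 4000 μL total → factor 4000/200 = 20
Step 3: 200 μL + 19.8 mL = 20000 μL total → factor 20000/200 = 100
Product of known-step factors = 2000
Overall factor = 4.00 × 10^8 copies/μL / (1.00 × 10^5 copies/μL) = 4000
x = 4000 / 2000 = 2.00

2.00-fold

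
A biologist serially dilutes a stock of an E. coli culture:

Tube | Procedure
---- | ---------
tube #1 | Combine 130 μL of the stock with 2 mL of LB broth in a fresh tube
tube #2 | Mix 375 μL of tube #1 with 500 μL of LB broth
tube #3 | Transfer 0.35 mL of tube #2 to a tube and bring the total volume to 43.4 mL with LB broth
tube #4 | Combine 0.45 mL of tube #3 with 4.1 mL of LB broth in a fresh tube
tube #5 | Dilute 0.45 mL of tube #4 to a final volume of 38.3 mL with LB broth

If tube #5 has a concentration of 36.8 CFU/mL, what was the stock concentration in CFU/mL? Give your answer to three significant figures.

Step 1: 130 μL + 2 mL = 2130 μL total → factor 2130/130 = 16.385
Step 2: 375 μL + 500 μL = 875 μL total → factor 875/375 = 2.3333
Step 3: 0.35 mL brought to 43.4 mL → factor 43.4/0.35 = 124
Step 4: 0.45 mL + 4.1 mL = 4.55 mL total → factor 4.55/0.45 = 10.111
Step 5: 0.45 mL brought to 38.3 mL → factor 38.3/0.45 = 85.111
Overall dilution factor = 16.385 × 2.3333 × 124 × 10.111 × 85.111 = 4.0796 × 10^6
Stock = 36.8 CFU/mL × 4.0796 × 10^6 = 1.50 × 10^8 CFU/mL

1.50 × 10^8 CFU/mL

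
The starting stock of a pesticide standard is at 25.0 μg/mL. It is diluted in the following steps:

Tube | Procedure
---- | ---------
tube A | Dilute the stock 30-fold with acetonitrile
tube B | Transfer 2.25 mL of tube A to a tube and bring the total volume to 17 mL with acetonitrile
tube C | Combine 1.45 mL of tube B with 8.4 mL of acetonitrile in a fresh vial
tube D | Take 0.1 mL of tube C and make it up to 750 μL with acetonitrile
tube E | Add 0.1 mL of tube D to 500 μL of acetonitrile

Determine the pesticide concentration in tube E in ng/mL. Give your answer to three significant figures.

0.361 ng/mL

Step 1: 30-fold → factor 30
Step 2: 2.25 mL brought to 17 mL → factor 17/2.25 = 7.5556
Step 3: 1.45 mL + 8.4 mL = 9.85 mL total → factor 9.85/1.45 = 6.7931
Step 4: 0.1 mL brought to 750 μL → factor 0.75/0.1 = 7.5
Step 5: 0.1 mL + 500 μL = 0.6 mL total → factor 0.6/0.1 = 6
Overall dilution factor = 30 × 7.5556 × 6.7931 × 7.5 × 6 = 69290
Final = 25.0 μg/mL / 69290 = 0.0003608 μg/mL = 0.361 ng/mL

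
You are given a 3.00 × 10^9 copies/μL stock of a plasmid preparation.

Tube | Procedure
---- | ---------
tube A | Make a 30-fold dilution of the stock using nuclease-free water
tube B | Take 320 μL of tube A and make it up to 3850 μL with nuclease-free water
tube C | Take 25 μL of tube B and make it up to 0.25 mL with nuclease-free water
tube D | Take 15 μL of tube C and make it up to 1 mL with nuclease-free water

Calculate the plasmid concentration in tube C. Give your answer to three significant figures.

8.31 × 10^5 copies/μL

Step 1: 30-fold → factor 30
Step 2: 320 μL brought to 3850 μL → factor 3850/320 = 12.031
Step 3: 25 μL brought to 0.25 mL → factor 250/25 = 10
Dilution factor through tube C = 30 × 12.031 × 10 = 3609.4
[tube C] = 3.00 × 10^9 copies/μL / 3609.4 = 8.31 × 10^5 copies/μL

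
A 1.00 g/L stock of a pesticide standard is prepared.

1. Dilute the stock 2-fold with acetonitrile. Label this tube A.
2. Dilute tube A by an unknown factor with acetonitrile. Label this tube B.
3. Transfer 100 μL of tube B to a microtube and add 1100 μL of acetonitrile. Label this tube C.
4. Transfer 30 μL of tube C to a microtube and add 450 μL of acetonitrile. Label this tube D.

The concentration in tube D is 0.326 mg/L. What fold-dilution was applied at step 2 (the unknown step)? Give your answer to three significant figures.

7.99-fold

Step 1: 2-fold → factor 2
Step 2: unknown factor x
Step 3: 100 μL + 1100 μL = 1200 μL total → factor 1200/100 = 12
Step 4: 30 μL + 450 μL = 480 μL total → factor 480/30 = 16
Product of known-step factors = 384
Overall factor = 1.00 g/L / (0.326 mg/L) = 3067.5
x = 3067.5 / 384 = 7.99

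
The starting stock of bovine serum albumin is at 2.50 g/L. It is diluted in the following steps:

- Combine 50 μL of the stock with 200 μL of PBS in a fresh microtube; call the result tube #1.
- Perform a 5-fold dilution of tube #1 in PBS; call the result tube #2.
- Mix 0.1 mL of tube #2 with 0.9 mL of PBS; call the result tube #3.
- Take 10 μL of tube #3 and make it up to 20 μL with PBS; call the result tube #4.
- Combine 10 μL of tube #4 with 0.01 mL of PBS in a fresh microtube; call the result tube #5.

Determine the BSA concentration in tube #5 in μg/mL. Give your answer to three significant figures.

Step 1: 50 μL + 200 μL = 250 μL total → factor 250/50 = 5
Step 2: 5-fold → factor 5
Step 3: 0.1 mL + 0.9 mL = 1 mL total → factor 1/0.1 = 10
Step 4: 10 μL brought to 20 μL → factor 20/10 = 2
Step 5: 10 μL + 0.01 mL = 20 μL total → factor 20/10 = 2
Overall dilution factor = 5 × 5 × 10 × 2 × 2 = 1000
Final = 2.50 g/L / 1000 = 0.002500 g/L = 2.50 μg/mL

2.50 μg/mL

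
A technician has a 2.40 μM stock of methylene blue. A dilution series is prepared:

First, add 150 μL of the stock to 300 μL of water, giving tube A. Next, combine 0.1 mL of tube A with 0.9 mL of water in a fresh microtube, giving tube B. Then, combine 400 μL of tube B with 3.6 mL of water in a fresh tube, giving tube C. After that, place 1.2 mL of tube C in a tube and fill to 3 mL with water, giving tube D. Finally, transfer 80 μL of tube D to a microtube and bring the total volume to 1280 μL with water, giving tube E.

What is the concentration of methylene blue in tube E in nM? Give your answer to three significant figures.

0.200 nM

Step 1: 150 μL + 300 μL = 450 μL total → factor 450/150 = 3
Step 2: 0.1 mL + 0.9 mL = 1 mL total → factor 1/0.1 = 10
Step 3: 400 μL + 3.6 mL = 4000 μL total → factor 4000/400 = 10
Step 4: 1.2 mL brought to 3 mL → factor 3/1.2 = 2.5
Step 5: 80 μL brought to 1280 μL → factor 1280/80 = 16
Overall dilution factor = 3 × 10 × 10 × 2.5 × 16 = 12000
Final = 2.40 μM / 12000 = 0.0002000 μM = 0.200 nM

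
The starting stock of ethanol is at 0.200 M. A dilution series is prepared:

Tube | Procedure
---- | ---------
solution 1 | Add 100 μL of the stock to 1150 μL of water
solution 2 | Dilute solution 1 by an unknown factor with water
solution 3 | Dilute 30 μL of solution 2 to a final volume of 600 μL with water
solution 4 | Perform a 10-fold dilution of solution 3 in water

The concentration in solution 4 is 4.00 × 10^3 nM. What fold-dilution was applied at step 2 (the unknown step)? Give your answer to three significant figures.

20.0-fold

Step 1: 100 μL + 1150 μL = 1250 μL total → factor 1250/100 = 12.5
Step 2: unknown factor x
Step 3: 30 μL brought to 600 μL → factor 600/30 = 20
Step 4: 10-fold → factor 10
Product of known-step factors = 2500
Overall factor = 0.200 M / (4.00 × 10^3 nM) = 50000
x = 50000 / 2500 = 20.0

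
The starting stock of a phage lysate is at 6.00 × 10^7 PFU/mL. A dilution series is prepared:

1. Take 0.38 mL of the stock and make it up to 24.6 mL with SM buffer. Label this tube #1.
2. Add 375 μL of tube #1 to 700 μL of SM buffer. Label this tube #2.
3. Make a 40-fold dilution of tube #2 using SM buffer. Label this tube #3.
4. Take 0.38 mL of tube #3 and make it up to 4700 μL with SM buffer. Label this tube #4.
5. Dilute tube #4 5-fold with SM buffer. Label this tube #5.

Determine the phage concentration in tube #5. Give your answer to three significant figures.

131 PFU/mL

Step 1: 0.38 mL brought to 24.6 mL → factor 24.6/0.38 = 64.737
Step 2: 375 μL + 700 μL = 1075 μL total → factor 1075/375 = 2.8667
Step 3: 40-fold → factor 40
Step 4: 0.38 mL brought to 4700 μL → factor 4.7/0.38 = 12.368
Step 5: 5-fold → factor 5
Overall dilution factor = 64.737 × 2.8667 × 40 × 12.368 × 5 = 4.5906 × 10^5
Final = 6.00 × 10^7 PFU/mL / 4.5906 × 10^5 = 131 PFU/mL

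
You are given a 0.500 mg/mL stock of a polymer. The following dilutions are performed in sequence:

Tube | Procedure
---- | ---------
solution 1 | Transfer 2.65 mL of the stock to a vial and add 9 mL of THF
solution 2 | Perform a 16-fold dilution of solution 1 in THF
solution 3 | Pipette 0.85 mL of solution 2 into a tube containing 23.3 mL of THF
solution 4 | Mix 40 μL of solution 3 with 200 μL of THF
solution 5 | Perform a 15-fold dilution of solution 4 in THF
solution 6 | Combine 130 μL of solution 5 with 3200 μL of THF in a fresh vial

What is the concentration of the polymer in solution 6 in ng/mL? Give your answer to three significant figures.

0.109 ng/mL

Step 1: 2.65 mL + 9 mL = 11.65 mL total → factor 11.65/2.65 = 4.3962
Step 2: 16-fold → factor 16
Step 3: 0.85 mL + 23.3 mL = 24.15 mL total → factor 24.15/0.85 = 28.412
Step 4: 40 μL + 200 μL = 240 μL total → factor 240/40 = 6
Step 5: 15-fold → factor 15
Step 6: 130 μL + 3200 μL = 3330 μL total → factor 3330/130 = 25.615
Overall dilution factor = 4.3962 × 16 × 28.412 × 6 × 15 × 25.615 = 4.6072 × 10^6
Final = 0.500 mg/mL / 4.6072 × 10^6 = 1.085 × 10^-7 mg/mL = 0.109 ng/mL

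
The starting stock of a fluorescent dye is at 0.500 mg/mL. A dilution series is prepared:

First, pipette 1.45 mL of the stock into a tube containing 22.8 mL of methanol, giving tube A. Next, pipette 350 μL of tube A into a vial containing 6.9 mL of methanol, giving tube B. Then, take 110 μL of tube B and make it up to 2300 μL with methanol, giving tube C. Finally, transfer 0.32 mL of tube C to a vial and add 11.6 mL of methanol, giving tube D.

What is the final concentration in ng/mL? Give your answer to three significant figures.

1.85 ng/mL

Step 1: 1.45 mL + 22.8 mL = 24.25 mL total → factor 24.25/1.45 = 16.724
Step 2: 350 μL + 6.9 mL = 7250 μL total → factor 7250/350 = 20.714
Step 3: 110 μL brought to 2300 μL → factor 2300/110 = 20.909
Step 4: 0.32 mL + 11.6 mL = 11.92 mL total → factor 11.92/0.32 = 37.25
Overall dilution factor = 16.724 × 20.714 × 20.909 × 37.25 = 2.6982 × 10^5
Final = 0.500 mg/mL / 2.6982 × 10^5 = 1.853 × 10^-6 mg/mL = 1.85 ng/mL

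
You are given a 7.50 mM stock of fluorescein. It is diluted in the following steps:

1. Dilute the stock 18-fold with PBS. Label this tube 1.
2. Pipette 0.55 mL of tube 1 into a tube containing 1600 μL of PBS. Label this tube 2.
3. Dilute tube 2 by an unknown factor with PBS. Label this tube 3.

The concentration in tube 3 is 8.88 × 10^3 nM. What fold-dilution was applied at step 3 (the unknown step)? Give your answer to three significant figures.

12.0-fold

Step 1: 18-fold → factor 18
Step 2: 0.55 mL + 1600 μL = 2.15 mL total → factor 2.15/0.55 = 3.9091
Step 3: unknown factor x
Product of known-step factors = 70.364
Overall factor = 7.50 mM / (8.88 × 10^3 nM) = 844.59
x = 844.59 / 70.364 = 12.0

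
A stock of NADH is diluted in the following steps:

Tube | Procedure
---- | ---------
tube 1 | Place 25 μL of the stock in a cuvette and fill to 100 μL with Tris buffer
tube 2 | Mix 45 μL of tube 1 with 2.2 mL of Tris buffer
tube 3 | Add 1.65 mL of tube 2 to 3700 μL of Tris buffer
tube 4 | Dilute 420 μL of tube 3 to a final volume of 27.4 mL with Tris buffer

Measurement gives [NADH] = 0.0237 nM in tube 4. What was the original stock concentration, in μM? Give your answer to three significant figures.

1.00 μM

Step 1: 25 μL brought to 100 μL → factor 100/25 = 4
Step 2: 45 μL + 2.2 mL = 2245 μL total → factor 2245/45 = 49.889
Step 3: 1.65 mL + 3700 μL = 5.35 mL total → factor 5.35/1.65 = 3.2424
Step 4: 420 μL brought to 27.4 mL → factor 27400/420 = 65.238
Overall dilution factor = 4 × 49.889 × 3.2424 × 65.238 = 42212
Stock = 0.0237 nM × 42212 = 1000 nM = 1.00 μM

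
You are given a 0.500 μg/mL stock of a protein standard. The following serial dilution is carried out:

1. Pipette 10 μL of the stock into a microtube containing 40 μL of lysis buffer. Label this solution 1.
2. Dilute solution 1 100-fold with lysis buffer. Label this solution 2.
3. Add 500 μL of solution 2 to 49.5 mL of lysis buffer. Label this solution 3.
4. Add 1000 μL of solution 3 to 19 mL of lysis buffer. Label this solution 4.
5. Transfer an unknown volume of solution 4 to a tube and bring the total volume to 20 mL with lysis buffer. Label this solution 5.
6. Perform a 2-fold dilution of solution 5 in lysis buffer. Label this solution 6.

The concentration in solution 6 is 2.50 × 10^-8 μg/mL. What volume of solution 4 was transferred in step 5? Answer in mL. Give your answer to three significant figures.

2.00 mL

Step 1: 10 μL + 40 μL = 50 μL total → factor 50/10 = 5
Step 2: 100-fold → factor 100
Step 3: 500 μL + 49.5 mL = 50000 μL total → factor 50000/500 = 100
Step 4: 1000 μL + 19 mL = 20000 μL total → factor 20000/1000 = 20
Step 5: v brought to 20 mL → factor = 20 mL/v
Step 6: 2-fold → factor 2
Product of known-step factors = 2 × 10^6
Overall factor = 0.500 μg/mL / (2.50 × 10^-8 μg/mL) = 2 × 10^7
Step-5 factor = 2 × 10^7 / 2 × 10^6 = 10
v = 20 mL / 10 = 2.00 mL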